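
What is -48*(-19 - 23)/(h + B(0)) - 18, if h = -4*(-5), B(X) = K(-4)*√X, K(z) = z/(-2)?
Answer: 414/5 ≈ 82.800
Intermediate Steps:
K(z) = -z/2 (K(z) = z*(-½) = -z/2)
B(X) = 2*√X (B(X) = (-½*(-4))*√X = 2*√X)
h = 20
-48*(-19 - 23)/(h + B(0)) - 18 = -48*(-19 - 23)/(20 + 2*√0) - 18 = -(-2016)/(20 + 2*0) - 18 = -(-2016)/(20 + 0) - 18 = -(-2016)/20 - 18 = -48*(-21/10) - 18 = 504/5 - 18 = 414/5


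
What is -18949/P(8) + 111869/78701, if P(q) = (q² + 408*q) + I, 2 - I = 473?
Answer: -1171695516/224848757 ≈ -5.2110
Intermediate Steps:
I = -471 (I = 2 - 1*473 = 2 - 473 = -471)
P(q) = -471 + q² + 408*q (P(q) = (q² + 408*q) - 471 = -471 + q² + 408*q)
-18949/P(8) + 111869/78701 = -18949/(-471 + 8² + 408*8) + 111869/78701 = -18949/(-471 + 64 + 3264) + 111869*(1/78701) = -18949/2857 + 111869/78701 = -1171695516/224848757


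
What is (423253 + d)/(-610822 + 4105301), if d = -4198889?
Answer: -3775636/3494479 ≈ -1.0805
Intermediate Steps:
(423253 + d)/(-610822 + 4105301) = (423253 - 4198889)/(-610822 + 4105301) = -3775636/3494479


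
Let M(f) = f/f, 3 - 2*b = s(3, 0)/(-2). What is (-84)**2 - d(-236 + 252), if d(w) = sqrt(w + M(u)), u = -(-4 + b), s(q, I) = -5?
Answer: 7056 - sqrt(17) ≈ 7051.9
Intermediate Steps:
b = 1/4 (b = 3/2 - (-5)/(2*(-2)) = 3/2 - (-5)*(-1)/(2*2) = 3/2 - 1/2*5/2 = 3/2 - 5/4 = 1/4 ≈ 0.25000)
u = 15/4 (u = -(-4 + 1/4) = -1*(-15/4) = 15/4 ≈ 3.7500)
M(f) = 1
d(w) = sqrt(1 + w) (d(w) = sqrt(w + 1) = sqrt(1 + w))
(-84)**2 - d(-236 + 252) = (-84)**2 - sqrt(1 + (-236 + 252)) = 7056 - sqrt(1 + 16) = 7056 - sqrt(17)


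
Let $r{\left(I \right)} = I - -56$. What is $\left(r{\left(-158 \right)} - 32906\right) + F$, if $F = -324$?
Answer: $-33332$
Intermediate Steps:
$r{\left(I \right)} = 56 + I$ ($r{\left(I \right)} = I + 56 = 56 + I$)
$\left(r{\left(-158 \right)} - 32906\right) + F = \left(\left(56 - 158\right) - 32906\right) - 324 = \left(-102 - 32906\right) - 324 = -33008 - 324 = -33332$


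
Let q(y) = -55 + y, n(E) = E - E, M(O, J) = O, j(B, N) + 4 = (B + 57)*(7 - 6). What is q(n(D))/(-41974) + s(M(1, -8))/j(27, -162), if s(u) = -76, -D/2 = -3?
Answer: -398203/419740 ≈ -0.94869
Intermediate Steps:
D = 6 (D = -2*(-3) = 6)
j(B, N) = 53 + B (j(B, N) = -4 + (B + 57)*(7 - 6) = -4 + (57 + B)*1 = -4 + (57 + B) = 53 + B)
n(E) = 0
q(n(D))/(-41974) + s(M(1, -8))/j(27, -162) = (-55 + 0)/(-41974) - 76/(53 + 27) = -55*(-1/41974) - 76/80 = 55/41974 - 76*1/80 = 55/41974 - 19/20 = -398203/419740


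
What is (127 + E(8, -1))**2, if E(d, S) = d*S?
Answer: 14161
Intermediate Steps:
E(d, S) = S*d
(127 + E(8, -1))**2 = (127 - 1*8)**2 = (127 - 8)**2 = 119**2 = 14161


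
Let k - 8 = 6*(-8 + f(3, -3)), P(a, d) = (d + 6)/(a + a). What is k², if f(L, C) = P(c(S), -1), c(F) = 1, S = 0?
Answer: 625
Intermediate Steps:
P(a, d) = (6 + d)/(2*a) (P(a, d) = (6 + d)/((2*a)) = (6 + d)*(1/(2*a)) = (6 + d)/(2*a))
f(L, C) = 5/2 (f(L, C) = (½)*(6 - 1)/1 = (½)*1*5 = 5/2)
k = -25 (k = 8 + 6*(-8 + 5/2) = 8 + 6*(-11/2) = 8 - 33 = -25)
k² = (-25)² = 625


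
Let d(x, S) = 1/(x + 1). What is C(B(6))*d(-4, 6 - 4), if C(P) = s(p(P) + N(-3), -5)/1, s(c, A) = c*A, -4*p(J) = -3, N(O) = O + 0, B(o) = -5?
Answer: -15/4 ≈ -3.7500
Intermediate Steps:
N(O) = O
p(J) = 3/4 (p(J) = -1/4*(-3) = 3/4)
s(c, A) = A*c
d(x, S) = 1/(1 + x)
C(P) = 45/4 (C(P) = -5*(3/4 - 3)/1 = -5*(-9/4)*1 = (45/4)*1 = 45/4)
C(B(6))*d(-4, 6 - 4) = 45/(4*(1 - 4)) = (45/4)/(-3) = (45/4)*(-1/3) = -15/4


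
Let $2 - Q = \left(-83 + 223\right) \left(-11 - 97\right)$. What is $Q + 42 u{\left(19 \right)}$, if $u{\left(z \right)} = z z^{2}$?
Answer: $303200$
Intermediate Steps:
$u{\left(z \right)} = z^{3}$
$Q = 15122$ ($Q = 2 - \left(-83 + 223\right) \left(-11 - 97\right) = 2 - 140 \left(-108\right) = 2 - -15120 = 2 + 15120 = 15122$)
$Q + 42 u{\left(19 \right)} = 15122 + 42 \cdot 19^{3} = 15122 + 42 \cdot 6859 = 15122 + 288078 = 303200$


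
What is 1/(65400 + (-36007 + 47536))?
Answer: 1/76929 ≈ 1.2999e-5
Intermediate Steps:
1/(65400 + (-36007 + 47536)) = 1/(65400 + 11529) = 1/76929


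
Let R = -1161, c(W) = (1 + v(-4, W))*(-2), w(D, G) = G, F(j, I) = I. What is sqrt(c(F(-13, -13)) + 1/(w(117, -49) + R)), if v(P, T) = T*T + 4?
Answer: I*sqrt(4210810)/110 ≈ 18.655*I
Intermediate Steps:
v(P, T) = 4 + T**2 (v(P, T) = T**2 + 4 = 4 + T**2)
c(W) = -10 - 2*W**2 (c(W) = (1 + (4 + W**2))*(-2) = (5 + W**2)*(-2) = -10 - 2*W**2)
sqrt(c(F(-13, -13)) + 1/(w(117, -49) + R)) = sqrt((-10 - 2*(-13)**2) + 1/(-49 - 1161)) = sqrt((-10 - 2*169) + 1/(-1210)) = sqrt((-10 - 338) - 1/1210) = sqrt(-348 - 1/1210) = sqrt(-421081/1210) = I*sqrt(4210810)/110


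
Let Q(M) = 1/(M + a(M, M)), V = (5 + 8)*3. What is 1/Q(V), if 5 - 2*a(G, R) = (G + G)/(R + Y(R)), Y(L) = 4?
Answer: 3491/86 ≈ 40.593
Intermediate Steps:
V = 39 (V = 13*3 = 39)
a(G, R) = 5/2 - G/(4 + R) (a(G, R) = 5/2 - (G + G)/(2*(R + 4)) = 5/2 - 2*G/(2*(4 + R)) = 5/2 - G/(4 + R))
Q(M) = 1/(M + (10 + 3*M/2)/(4 + M)) (Q(M) = 1/(M + (10 - M + 5*M/2)/(4 + M)) = 1/(M + (10 + 3*M/2)/(4 + M)))
1/Q(V) = 1/(2*(4 + 39)/(20 + 2*39**2 + 11*39)) = 1/(2*43/(20 + 2*1521 + 429)) = 1/(2*43/(20 + 3042 + 429)) = 1/(2*43/3491) = 1/(2*(1/3491)*43) = 1/(86/3491) = 3491/86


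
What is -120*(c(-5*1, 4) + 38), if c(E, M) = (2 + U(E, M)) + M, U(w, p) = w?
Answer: -4680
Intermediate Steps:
c(E, M) = 2 + E + M (c(E, M) = (2 + E) + M = 2 + E + M)
-120*(c(-5*1, 4) + 38) = -120*((2 - 5*1 + 4) + 38) = -120*((2 - 5 + 4) + 38) = -120*(1 + 38) = -120*39 = -4680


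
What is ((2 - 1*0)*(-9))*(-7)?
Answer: 126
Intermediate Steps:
((2 - 1*0)*(-9))*(-7) = ((2 + 0)*(-9))*(-7) = (2*(-9))*(-7) = -18*(-7) = 126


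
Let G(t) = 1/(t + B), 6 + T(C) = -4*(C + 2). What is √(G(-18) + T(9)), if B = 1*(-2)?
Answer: I*√5005/10 ≈ 7.0746*I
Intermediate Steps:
B = -2
T(C) = -14 - 4*C (T(C) = -6 - 4*(C + 2) = -6 - 4*(2 + C) = -6 + (-8 - 4*C) = -14 - 4*C)
G(t) = 1/(-2 + t) (G(t) = 1/(t - 2) = 1/(-2 + t))
√(G(-18) + T(9)) = √(1/(-2 - 18) + (-14 - 4*9)) = √(1/(-20) + (-14 - 36)) = √(-1/20 - 50) = √(-1001/20) = I*√5005/10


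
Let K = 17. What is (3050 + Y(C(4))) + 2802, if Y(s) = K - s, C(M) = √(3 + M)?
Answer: 5869 - √7 ≈ 5866.4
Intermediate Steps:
Y(s) = 17 - s
(3050 + Y(C(4))) + 2802 = (3050 + (17 - √(3 + 4))) + 2802 = (3050 + (17 - √7)) + 2802 = (3067 - √7) + 2802 = 5869 - √7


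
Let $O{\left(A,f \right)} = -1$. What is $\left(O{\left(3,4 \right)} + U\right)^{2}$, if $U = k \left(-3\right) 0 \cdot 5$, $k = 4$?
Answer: $1$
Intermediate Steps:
$U = 0$ ($U = 4 \left(-3\right) 0 \cdot 5 = \left(-12\right) 0 = 0$)
$\left(O{\left(3,4 \right)} + U\right)^{2} = \left(-1 + 0\right)^{2} = \left(-1\right)^{2} = 1$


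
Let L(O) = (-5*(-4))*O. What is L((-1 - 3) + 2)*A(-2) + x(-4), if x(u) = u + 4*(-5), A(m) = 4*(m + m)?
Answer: 616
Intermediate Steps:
A(m) = 8*m (A(m) = 4*(2*m) = 8*m)
x(u) = -20 + u (x(u) = u - 20 = -20 + u)
L(O) = 20*O
L((-1 - 3) + 2)*A(-2) + x(-4) = (20*((-1 - 3) + 2))*(8*(-2)) + (-20 - 4) = (20*(-4 + 2))*(-16) - 24 = (20*(-2))*(-16) - 24 = -40*(-16) - 24 = 640 - 24 = 616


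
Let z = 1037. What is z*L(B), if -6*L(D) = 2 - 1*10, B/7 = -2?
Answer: 4148/3 ≈ 1382.7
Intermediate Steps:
B = -14 (B = 7*(-2) = -14)
L(D) = 4/3 (L(D) = -(2 - 1*10)/6 = -(2 - 10)/6 = -⅙*(-8) = 4/3)
z*L(B) = 1037*(4/3) = 4148/3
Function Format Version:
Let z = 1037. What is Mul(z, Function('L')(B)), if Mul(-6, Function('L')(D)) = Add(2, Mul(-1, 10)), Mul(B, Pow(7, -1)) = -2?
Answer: Rational(4148, 3) ≈ 1382.7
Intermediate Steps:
B = -14 (B = Mul(7, -2) = -14)
Function('L')(D) = Rational(4, 3) (Function('L')(D) = Mul(Rational(-1, 6), Add(2, Mul(-1, 10))) = Mul(Rational(-1, 6), Add(2, -10)) = Mul(Rational(-1, 6), -8) = Rational(4, 3))
Mul(z, Function('L')(B)) = Mul(1037, Rational(4, 3)) = Rational(4148, 3)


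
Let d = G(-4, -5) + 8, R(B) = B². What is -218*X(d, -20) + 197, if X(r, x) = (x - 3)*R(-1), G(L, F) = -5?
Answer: 5211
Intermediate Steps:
d = 3 (d = -5 + 8 = 3)
X(r, x) = -3 + x (X(r, x) = (x - 3)*(-1)² = (-3 + x)*1 = -3 + x)
-218*X(d, -20) + 197 = -218*(-3 - 20) + 197 = -218*(-23) + 197 = 5014 + 197 = 5211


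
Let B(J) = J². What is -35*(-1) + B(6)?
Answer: 71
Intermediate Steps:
-35*(-1) + B(6) = -35*(-1) + 6² = 35 + 36 = 71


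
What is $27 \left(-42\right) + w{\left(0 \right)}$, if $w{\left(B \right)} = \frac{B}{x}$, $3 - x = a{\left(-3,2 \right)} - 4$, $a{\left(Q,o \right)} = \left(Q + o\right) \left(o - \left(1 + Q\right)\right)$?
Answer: $-1134$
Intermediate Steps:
$a{\left(Q,o \right)} = \left(Q + o\right) \left(-1 + o - Q\right)$
$x = 11$ ($x = 3 - \left(\left(2^{2} - -3 - 2 - \left(-3\right)^{2}\right) - 4\right) = 3 - \left(\left(4 + 3 - 2 - 9\right) - 4\right) = 3 - \left(-4 - 4\right) = 3 - -8 = 3 + 8 = 11$)
$w{\left(B \right)} = \frac{B}{11}$
$27 \left(-42\right) + w{\left(0 \right)} = 27 \left(-42\right) + \frac{1}{11} \cdot 0 = -1134 + 0 = -1134$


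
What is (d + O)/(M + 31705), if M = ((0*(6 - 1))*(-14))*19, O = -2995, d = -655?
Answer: -730/6341 ≈ -0.11512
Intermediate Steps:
M = 0 (M = ((0*5)*(-14))*19 = (0*(-14))*19 = 0*19 = 0)
(d + O)/(M + 31705) = (-655 - 2995)/(0 + 31705) = -3650/31705 = -3650*1/31705 = -730/6341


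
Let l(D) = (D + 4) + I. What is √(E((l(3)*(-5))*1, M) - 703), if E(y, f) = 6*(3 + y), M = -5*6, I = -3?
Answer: I*√805 ≈ 28.373*I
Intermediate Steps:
l(D) = 1 + D (l(D) = (D + 4) - 3 = (4 + D) - 3 = 1 + D)
M = -30
E(y, f) = 18 + 6*y
√(E((l(3)*(-5))*1, M) - 703) = √((18 + 6*(((1 + 3)*(-5))*1)) - 703) = √((18 + 6*((4*(-5))*1)) - 703) = √((18 + 6*(-20*1)) - 703) = √((18 + 6*(-20)) - 703) = √((18 - 120) - 703) = √(-102 - 703) = √(-805) = I*√805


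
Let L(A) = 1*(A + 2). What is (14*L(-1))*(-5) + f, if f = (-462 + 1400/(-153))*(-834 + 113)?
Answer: 51963296/153 ≈ 3.3963e+5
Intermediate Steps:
L(A) = 2 + A (L(A) = 1*(2 + A) = 2 + A)
f = 51974006/153 (f = (-462 + 1400*(-1/153))*(-721) = (-462 - 1400/153)*(-721) = -72086/153*(-721) = 51974006/153 ≈ 3.3970e+5)
(14*L(-1))*(-5) + f = (14*(2 - 1))*(-5) + 51974006/153 = (14*1)*(-5) + 51974006/153 = 14*(-5) + 51974006/153 = -70 + 51974006/153 = 51963296/153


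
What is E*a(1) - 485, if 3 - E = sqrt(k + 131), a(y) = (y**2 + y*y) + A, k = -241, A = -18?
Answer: -533 + 16*I*sqrt(110) ≈ -533.0 + 167.81*I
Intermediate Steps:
a(y) = -18 + 2*y**2 (a(y) = (y**2 + y*y) - 18 = (y**2 + y**2) - 18 = 2*y**2 - 18 = -18 + 2*y**2)
E = 3 - I*sqrt(110) (E = 3 - sqrt(-241 + 131) = 3 - sqrt(-110) = 3 - I*sqrt(110) ≈ 3.0 - 10.488*I)
E*a(1) - 485 = (3 - I*sqrt(110))*(-18 + 2*1**2) - 485 = (3 - I*sqrt(110))*(-18 + 2*1) - 485 = (3 - I*sqrt(110))*(-18 + 2) - 485 = (3 - I*sqrt(110))*(-16) - 485 = (-48 + 16*I*sqrt(110)) - 485 = -533 + 16*I*sqrt(110)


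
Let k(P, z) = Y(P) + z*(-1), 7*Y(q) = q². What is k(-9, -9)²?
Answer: 20736/49 ≈ 423.18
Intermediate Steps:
Y(q) = q²/7
k(P, z) = -z + P²/7 (k(P, z) = P²/7 + z*(-1) = P²/7 - z = -z + P²/7)
k(-9, -9)² = (-1*(-9) + (⅐)*(-9)²)² = (9 + (⅐)*81)² = (9 + 81/7)² = (144/7)² = 20736/49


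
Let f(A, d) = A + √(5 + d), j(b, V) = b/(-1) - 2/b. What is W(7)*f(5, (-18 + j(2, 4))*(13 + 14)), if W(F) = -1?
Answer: -5 - I*√562 ≈ -5.0 - 23.707*I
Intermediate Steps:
j(b, V) = -b - 2/b (j(b, V) = b*(-1) - 2/b = -b - 2/b)
W(7)*f(5, (-18 + j(2, 4))*(13 + 14)) = -(5 + √(5 + (-18 + (-1*2 - 2/2))*(13 + 14))) = -(5 + √(5 + (-18 + (-2 - 2*½))*27)) = -(5 + √(5 + (-18 + (-2 - 1))*27)) = -(5 + √(5 + (-18 - 3)*27)) = -(5 + √(5 - 21*27)) = -(5 + √(5 - 567)) = -(5 + √(-562)) = -(5 + I*√562) = -5 - I*√562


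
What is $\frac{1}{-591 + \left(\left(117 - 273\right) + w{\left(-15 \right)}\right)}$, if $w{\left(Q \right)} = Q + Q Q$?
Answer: $- \frac{1}{537} \approx -0.0018622$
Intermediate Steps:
$w{\left(Q \right)} = Q + Q^{2}$
$\frac{1}{-591 + \left(\left(117 - 273\right) + w{\left(-15 \right)}\right)} = \frac{1}{-591 - \left(156 + 15 \left(1 - 15\right)\right)} = \frac{1}{-591 - -54} = \frac{1}{-591 + \left(-156 + 210\right)} = \frac{1}{-591 + 54} = \frac{1}{-537} = - \frac{1}{537}$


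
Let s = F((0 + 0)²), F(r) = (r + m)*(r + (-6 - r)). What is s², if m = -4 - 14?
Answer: 11664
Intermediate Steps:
m = -18
F(r) = 108 - 6*r (F(r) = (r - 18)*(r + (-6 - r)) = (-18 + r)*(-6) = 108 - 6*r)
s = 108 (s = 108 - 6*(0 + 0)² = 108 - 6*0² = 108 - 6*0 = 108 + 0 = 108)
s² = 108² = 11664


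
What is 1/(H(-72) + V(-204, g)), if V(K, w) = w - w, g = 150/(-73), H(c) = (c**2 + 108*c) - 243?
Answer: -1/2835 ≈ -0.00035273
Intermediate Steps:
H(c) = -243 + c**2 + 108*c
g = -150/73 (g = 150*(-1/73) = -150/73 ≈ -2.0548)
V(K, w) = 0
1/(H(-72) + V(-204, g)) = 1/((-243 + (-72)**2 + 108*(-72)) + 0) = 1/((-243 + 5184 - 7776) + 0) = 1/(-2835 + 0) = 1/(-2835) = -1/2835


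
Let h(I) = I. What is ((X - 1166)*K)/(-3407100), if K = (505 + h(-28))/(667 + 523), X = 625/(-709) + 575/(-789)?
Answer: 17308802699/126003490280500 ≈ 0.00013737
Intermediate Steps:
X = -900800/559401 (X = 625*(-1/709) + 575*(-1/789) = -625/709 - 575/789 = -900800/559401 ≈ -1.6103)
K = 477/1190 (K = (505 - 28)/(667 + 523) = 477/1190 ≈ 0.40084)
((X - 1166)*K)/(-3407100) = ((-900800/559401 - 1166)*(477/1190))/(-3407100) = -653162366/559401*477/1190*(-1/3407100) = -51926408097/110947865*(-1/3407100) = 17308802699/126003490280500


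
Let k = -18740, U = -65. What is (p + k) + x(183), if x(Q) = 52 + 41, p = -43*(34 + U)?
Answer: -17314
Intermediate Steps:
p = 1333 (p = -43*(34 - 65) = -43*(-31) = 1333)
x(Q) = 93
(p + k) + x(183) = (1333 - 18740) + 93 = -17407 + 93 = -17314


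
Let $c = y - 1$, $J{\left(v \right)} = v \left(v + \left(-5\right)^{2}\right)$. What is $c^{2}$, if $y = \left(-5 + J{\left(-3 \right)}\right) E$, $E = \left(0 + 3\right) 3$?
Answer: $409600$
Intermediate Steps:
$J{\left(v \right)} = v \left(25 + v\right)$ ($J{\left(v \right)} = v \left(v + 25\right) = v \left(25 + v\right)$)
$E = 9$ ($E = 3 \cdot 3 = 9$)
$y = -639$ ($y = \left(-5 - 3 \left(25 - 3\right)\right) 9 = \left(-5 - 66\right) 9 = \left(-71\right) 9 = -639$)
$c = -640$ ($c = -639 - 1 = -640$)
$c^{2} = \left(-640\right)^{2} = 409600$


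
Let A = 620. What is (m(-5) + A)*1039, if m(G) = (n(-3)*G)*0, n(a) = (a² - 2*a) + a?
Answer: 644180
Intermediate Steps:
n(a) = a² - a
m(G) = 0 (m(G) = ((-3*(-1 - 3))*G)*0 = ((-3*(-4))*G)*0 = (12*G)*0 = 0)
(m(-5) + A)*1039 = (0 + 620)*1039 = 620*1039 = 644180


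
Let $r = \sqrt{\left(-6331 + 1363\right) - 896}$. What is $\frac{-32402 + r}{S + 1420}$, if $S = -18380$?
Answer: $\frac{16201}{8480} - \frac{i \sqrt{1466}}{8480} \approx 1.9105 - 0.0045151 i$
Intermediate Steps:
$r = 2 i \sqrt{1466}$ ($r = \sqrt{-4968 - 896} = \sqrt{-5864} = 2 i \sqrt{1466} \approx 76.577 i$)
$\frac{-32402 + r}{S + 1420} = \frac{-32402 + 2 i \sqrt{1466}}{-18380 + 1420} = \frac{-32402 + 2 i \sqrt{1466}}{-16960} = \left(-32402 + 2 i \sqrt{1466}\right) \left(- \frac{1}{16960}\right) = \frac{16201}{8480} - \frac{i \sqrt{1466}}{8480}$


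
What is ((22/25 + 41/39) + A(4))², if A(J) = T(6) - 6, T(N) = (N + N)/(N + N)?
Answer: 8952064/950625 ≈ 9.4170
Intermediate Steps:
T(N) = 1 (T(N) = (2*N)/((2*N)) = (2*N)*(1/(2*N)) = 1)
A(J) = -5 (A(J) = 1 - 6 = -5)
((22/25 + 41/39) + A(4))² = ((22/25 + 41/39) - 5)² = (1883/975 - 5)² = (-2992/975)² = 8952064/950625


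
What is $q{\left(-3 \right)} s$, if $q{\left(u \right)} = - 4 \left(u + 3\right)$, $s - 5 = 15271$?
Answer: $0$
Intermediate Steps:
$s = 15276$ ($s = 5 + 15271 = 15276$)
$q{\left(u \right)} = -12 - 4 u$ ($q{\left(u \right)} = - 4 \left(3 + u\right) = -12 - 4 u$)
$q{\left(-3 \right)} s = \left(-12 - -12\right) 15276 = \left(-12 + 12\right) 15276 = 0 \cdot 15276 = 0$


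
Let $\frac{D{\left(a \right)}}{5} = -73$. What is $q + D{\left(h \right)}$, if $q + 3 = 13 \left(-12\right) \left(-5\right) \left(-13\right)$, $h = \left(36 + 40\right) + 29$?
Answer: $-10508$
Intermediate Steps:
$h = 105$ ($h = 76 + 29 = 105$)
$D{\left(a \right)} = -365$ ($D{\left(a \right)} = 5 \left(-73\right) = -365$)
$q = -10143$ ($q = -3 + 13 \left(-12\right) \left(-5\right) \left(-13\right) = -3 + \left(-156\right) \left(-5\right) \left(-13\right) = -3 + 780 \left(-13\right) = -3 - 10140 = -10143$)
$q + D{\left(h \right)} = -10143 - 365 = -10508$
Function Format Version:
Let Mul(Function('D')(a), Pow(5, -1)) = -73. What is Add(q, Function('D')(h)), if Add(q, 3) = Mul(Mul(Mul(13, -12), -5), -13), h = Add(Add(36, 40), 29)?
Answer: -10508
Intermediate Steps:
h = 105 (h = Add(76, 29) = 105)
Function('D')(a) = -365 (Function('D')(a) = Mul(5, -73) = -365)
q = -10143 (q = Add(-3, Mul(Mul(Mul(13, -12), -5), -13)) = Add(-3, Mul(Mul(-156, -5), -13)) = Add(-3, Mul(780, -13)) = Add(-3, -10140) = -10143)
Add(q, Function('D')(h)) = Add(-10143, -365) = -10508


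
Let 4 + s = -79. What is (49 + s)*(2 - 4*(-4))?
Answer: -612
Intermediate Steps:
s = -83 (s = -4 - 79 = -83)
(49 + s)*(2 - 4*(-4)) = (49 - 83)*(2 - 4*(-4)) = -34*(2 + 16) = -34*18 = -612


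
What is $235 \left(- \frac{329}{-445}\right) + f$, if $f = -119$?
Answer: $\frac{4872}{89} \approx 54.742$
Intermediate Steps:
$235 \left(- \frac{329}{-445}\right) + f = 235 \left(- \frac{329}{-445}\right) - 119 = 235 \left(\left(-329\right) \left(- \frac{1}{445}\right)\right) - 119 = 235 \cdot \frac{329}{445} - 119 = \frac{15463}{89} - 119 = \frac{4872}{89}$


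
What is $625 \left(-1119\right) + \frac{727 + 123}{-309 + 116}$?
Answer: $- \frac{134980225}{193} \approx -6.9938 \cdot 10^{5}$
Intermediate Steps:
$625 \left(-1119\right) + \frac{727 + 123}{-309 + 116} = -699375 + \frac{850}{-193} = -699375 + 850 \left(- \frac{1}{193}\right) = -699375 - \frac{850}{193} = - \frac{134980225}{193}$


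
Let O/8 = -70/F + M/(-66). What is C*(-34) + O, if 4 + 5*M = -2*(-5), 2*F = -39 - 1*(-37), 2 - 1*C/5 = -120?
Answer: -1109908/55 ≈ -20180.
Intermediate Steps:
C = 610 (C = 10 - 5*(-120) = 10 + 600 = 610)
F = -1 (F = (-39 - 1*(-37))/2 = (-39 + 37)/2 = (½)*(-2) = -1)
M = 6/5 (M = -⅘ + (-2*(-5))/5 = -⅘ + (⅕)*10 = -⅘ + 2 = 6/5 ≈ 1.2000)
O = 30792/55 (O = 8*(-70/(-1) + (6/5)/(-66)) = 8*(-70*(-1) + (6/5)*(-1/66)) = 8*(70 - 1/55) = 8*(3849/55) = 30792/55 ≈ 559.85)
C*(-34) + O = 610*(-34) + 30792/55 = -20740 + 30792/55 = -1109908/55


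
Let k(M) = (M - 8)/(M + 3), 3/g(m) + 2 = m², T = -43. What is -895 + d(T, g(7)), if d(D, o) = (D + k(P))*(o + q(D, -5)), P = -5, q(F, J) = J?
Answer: -33597/47 ≈ -714.83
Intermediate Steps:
g(m) = 3/(-2 + m²)
k(M) = (-8 + M)/(3 + M)
d(D, o) = (-5 + o)*(13/2 + D) (d(D, o) = (D + (-8 - 5)/(3 - 5))*(o - 5) = (D - 13/(-2))*(-5 + o) = (D - ½*(-13))*(-5 + o) = (D + 13/2)*(-5 + o) = (13/2 + D)*(-5 + o) = (-5 + o)*(13/2 + D))
-895 + d(T, g(7)) = -895 + (-65/2 - 5*(-43) + 13*(3/(-2 + 7²))/2 - 129/(-2 + 7²)) = -895 + (-65/2 + 215 + 13*(3/(-2 + 49))/2 - 129/(-2 + 49)) = -895 + (-65/2 + 215 + 13*(3/47)/2 - 129/47) = -895 + (-65/2 + 215 + 13*(3*(1/47))/2 - 129/47) = -895 + (-65/2 + 215 + (13/2)*(3/47) - 43*3/47) = -895 + (-65/2 + 215 + 39/94 - 129/47) = -895 + 8468/47 = -33597/47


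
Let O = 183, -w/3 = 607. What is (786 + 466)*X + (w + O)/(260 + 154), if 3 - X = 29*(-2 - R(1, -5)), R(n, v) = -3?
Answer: -748787/23 ≈ -32556.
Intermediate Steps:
w = -1821 (w = -3*607 = -1821)
X = -26 (X = 3 - 29*(-2 - 1*(-3)) = 3 - 29*(-2 + 3) = 3 - 29 = -26)
(786 + 466)*X + (w + O)/(260 + 154) = (786 + 466)*(-26) + (-1821 + 183)/(260 + 154) = 1252*(-26) - 1638/414 = -32552 - 1638*1/414 = -32552 - 91/23 = -748787/23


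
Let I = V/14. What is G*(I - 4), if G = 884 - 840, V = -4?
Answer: -1320/7 ≈ -188.57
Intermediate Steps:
I = -2/7 (I = -4/14 = -4*1/14 = -2/7 ≈ -0.28571)
G = 44
G*(I - 4) = 44*(-2/7 - 4) = 44*(-30/7) = -1320/7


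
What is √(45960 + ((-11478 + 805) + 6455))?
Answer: 3*√4638 ≈ 204.31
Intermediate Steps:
√(45960 + ((-11478 + 805) + 6455)) = √(45960 + (-10673 + 6455)) = √(45960 - 4218) = √41742 = 3*√4638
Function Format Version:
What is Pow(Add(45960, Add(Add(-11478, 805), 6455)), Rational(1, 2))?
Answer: Mul(3, Pow(4638, Rational(1, 2))) ≈ 204.31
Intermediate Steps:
Pow(Add(45960, Add(Add(-11478, 805), 6455)), Rational(1, 2)) = Pow(Add(45960, Add(-10673, 6455)), Rational(1, 2)) = Pow(Add(45960, -4218), Rational(1, 2)) = Pow(41742, Rational(1, 2)) = Mul(3, Pow(4638, Rational(1, 2)))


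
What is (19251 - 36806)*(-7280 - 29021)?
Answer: 637264055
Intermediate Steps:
(19251 - 36806)*(-7280 - 29021) = -17555*(-36301) = 637264055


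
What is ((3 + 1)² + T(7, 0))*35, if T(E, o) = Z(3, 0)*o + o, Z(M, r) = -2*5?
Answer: 560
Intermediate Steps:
Z(M, r) = -10
T(E, o) = -9*o (T(E, o) = -10*o + o = -9*o)
((3 + 1)² + T(7, 0))*35 = ((3 + 1)² - 9*0)*35 = (4² + 0)*35 = (16 + 0)*35 = 16*35 = 560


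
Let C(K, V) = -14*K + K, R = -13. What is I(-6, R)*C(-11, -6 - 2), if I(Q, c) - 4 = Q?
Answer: -286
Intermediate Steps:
I(Q, c) = 4 + Q
C(K, V) = -13*K
I(-6, R)*C(-11, -6 - 2) = (4 - 6)*(-13*(-11)) = -2*143 = -286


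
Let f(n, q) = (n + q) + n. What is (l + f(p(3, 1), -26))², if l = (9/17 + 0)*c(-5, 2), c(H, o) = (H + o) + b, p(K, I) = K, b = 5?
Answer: 103684/289 ≈ 358.77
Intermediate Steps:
f(n, q) = q + 2*n
c(H, o) = 5 + H + o (c(H, o) = (H + o) + 5 = 5 + H + o)
l = 18/17 (l = (9/17 + 0)*(5 - 5 + 2) = (9*(1/17) + 0)*2 = (9/17 + 0)*2 = (9/17)*2 = 18/17 ≈ 1.0588)
(l + f(p(3, 1), -26))² = (18/17 + (-26 + 2*3))² = (18/17 + (-26 + 6))² = (18/17 - 20)² = (-322/17)² = 103684/289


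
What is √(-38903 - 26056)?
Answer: I*√64959 ≈ 254.87*I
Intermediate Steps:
√(-38903 - 26056) = √(-64959) = I*√64959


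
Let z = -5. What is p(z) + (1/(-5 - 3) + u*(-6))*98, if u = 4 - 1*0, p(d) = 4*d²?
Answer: -9057/4 ≈ -2264.3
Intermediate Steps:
u = 4 (u = 4 + 0 = 4)
p(z) + (1/(-5 - 3) + u*(-6))*98 = 4*(-5)² + (1/(-5 - 3) + 4*(-6))*98 = 4*25 + (1/(-8) - 24)*98 = 100 + (-⅛ - 24)*98 = 100 - 193/8*98 = 100 - 9457/4 = -9057/4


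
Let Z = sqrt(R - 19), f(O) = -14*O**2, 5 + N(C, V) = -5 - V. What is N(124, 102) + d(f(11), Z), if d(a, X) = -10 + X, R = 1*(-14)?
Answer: -122 + I*sqrt(33) ≈ -122.0 + 5.7446*I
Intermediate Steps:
R = -14
N(C, V) = -10 - V (N(C, V) = -5 + (-5 - V) = -10 - V)
Z = I*sqrt(33) (Z = sqrt(-14 - 19) = sqrt(-33) = I*sqrt(33) ≈ 5.7446*I)
N(124, 102) + d(f(11), Z) = (-10 - 1*102) + (-10 + I*sqrt(33)) = (-10 - 102) + (-10 + I*sqrt(33)) = -112 + (-10 + I*sqrt(33)) = -122 + I*sqrt(33)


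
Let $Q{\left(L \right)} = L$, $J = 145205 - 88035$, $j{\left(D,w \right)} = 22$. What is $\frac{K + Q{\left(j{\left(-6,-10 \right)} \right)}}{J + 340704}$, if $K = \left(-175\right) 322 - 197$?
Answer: $- \frac{56525}{397874} \approx -0.14207$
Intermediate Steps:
$K = -56547$ ($K = -56350 - 197 = -56547$)
$J = 57170$
$\frac{K + Q{\left(j{\left(-6,-10 \right)} \right)}}{J + 340704} = \frac{-56547 + 22}{57170 + 340704} = - \frac{56525}{397874}$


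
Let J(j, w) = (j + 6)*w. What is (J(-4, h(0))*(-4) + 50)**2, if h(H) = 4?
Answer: 324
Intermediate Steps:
J(j, w) = w*(6 + j) (J(j, w) = (6 + j)*w = w*(6 + j))
(J(-4, h(0))*(-4) + 50)**2 = ((4*(6 - 4))*(-4) + 50)**2 = ((4*2)*(-4) + 50)**2 = (8*(-4) + 50)**2 = (-32 + 50)**2 = 18**2 = 324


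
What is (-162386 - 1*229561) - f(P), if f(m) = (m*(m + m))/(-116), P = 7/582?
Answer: -7700187626375/19645992 ≈ -3.9195e+5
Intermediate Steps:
P = 7/582 (P = 7*(1/582) = 7/582 ≈ 0.012027)
f(m) = -m²/58 (f(m) = (m*(2*m))*(-1/116) = (2*m²)*(-1/116) = -m²/58)
(-162386 - 1*229561) - f(P) = (-162386 - 1*229561) - (-1)*(7/582)²/58 = (-162386 - 229561) - (-1)*49/(58*338724) = -391947 - 1*(-49/19645992) = -391947 + 49/19645992 = -7700187626375/19645992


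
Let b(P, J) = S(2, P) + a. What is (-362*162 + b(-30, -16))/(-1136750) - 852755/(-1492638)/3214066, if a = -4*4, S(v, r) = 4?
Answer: 140699718372878549/2726743281081634500 ≈ 0.051600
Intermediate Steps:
a = -16
b(P, J) = -12 (b(P, J) = 4 - 16 = -12)
(-362*162 + b(-30, -16))/(-1136750) - 852755/(-1492638)/3214066 = (-362*162 - 12)/(-1136750) - 852755/(-1492638)/3214066 = (-58644 - 12)*(-1/1136750) - 852755*(-1/1492638)*(1/3214066) = -58656*(-1/1136750) + (852755/1492638)*(1/3214066) = 29328/568375 + 852755/4797437046108 = 140699718372878549/2726743281081634500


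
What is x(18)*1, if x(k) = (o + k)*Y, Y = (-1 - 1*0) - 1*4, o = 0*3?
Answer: -90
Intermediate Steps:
o = 0
Y = -5 (Y = (-1 + 0) - 4 = -1 - 4 = -5)
x(k) = -5*k (x(k) = (0 + k)*(-5) = k*(-5) = -5*k)
x(18)*1 = -5*18*1 = -90*1 = -90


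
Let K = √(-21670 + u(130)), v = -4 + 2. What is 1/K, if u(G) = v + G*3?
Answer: -I*√21282/21282 ≈ -0.0068548*I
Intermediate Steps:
v = -2
u(G) = -2 + 3*G (u(G) = -2 + G*3 = -2 + 3*G)
K = I*√21282 (K = √(-21670 + (-2 + 3*130)) = √(-21670 + (-2 + 390)) = √(-21670 + 388) = √(-21282) = I*√21282 ≈ 145.88*I)
1/K = 1/(I*√21282) = -I*√21282/21282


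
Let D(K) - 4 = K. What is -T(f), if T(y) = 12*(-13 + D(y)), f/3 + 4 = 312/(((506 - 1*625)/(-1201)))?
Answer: -13459644/119 ≈ -1.1311e+5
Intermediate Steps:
D(K) = 4 + K
f = 1122708/119 (f = -12 + 3*(312/(((506 - 1*625)/(-1201)))) = -12 + 3*(312/(((506 - 625)*(-1/1201)))) = -12 + 3*(312/((-119*(-1/1201)))) = -12 + 3*(312/(119/1201)) = -12 + 3*(312*(1201/119)) = -12 + 3*(374712/119) = -12 + 1124136/119 = 1122708/119 ≈ 9434.5)
T(y) = -108 + 12*y (T(y) = 12*(-13 + (4 + y)) = 12*(-9 + y) = -108 + 12*y)
-T(f) = -(-108 + 12*(1122708/119)) = -(-108 + 13472496/119) = -1*13459644/119 = -13459644/119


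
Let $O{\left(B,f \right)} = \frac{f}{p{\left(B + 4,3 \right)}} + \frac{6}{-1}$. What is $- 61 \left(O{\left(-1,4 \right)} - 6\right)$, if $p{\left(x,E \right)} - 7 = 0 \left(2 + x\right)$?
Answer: $\frac{4880}{7} \approx 697.14$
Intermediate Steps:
$p{\left(x,E \right)} = 7$ ($p{\left(x,E \right)} = 7 + 0 \left(2 + x\right) = 7 + 0 = 7$)
$O{\left(B,f \right)} = -6 + \frac{f}{7}$ ($O{\left(B,f \right)} = \frac{f}{7} + \frac{6}{-1} = f \frac{1}{7} + 6 \left(-1\right) = \frac{f}{7} - 6 = -6 + \frac{f}{7}$)
$- 61 \left(O{\left(-1,4 \right)} - 6\right) = - 61 \left(\left(-6 + \frac{1}{7} \cdot 4\right) - 6\right) = - 61 \left(\left(-6 + \frac{4}{7}\right) - 6\right) = - 61 \left(- \frac{38}{7} - 6\right) = \left(-61\right) \left(- \frac{80}{7}\right) = \frac{4880}{7}$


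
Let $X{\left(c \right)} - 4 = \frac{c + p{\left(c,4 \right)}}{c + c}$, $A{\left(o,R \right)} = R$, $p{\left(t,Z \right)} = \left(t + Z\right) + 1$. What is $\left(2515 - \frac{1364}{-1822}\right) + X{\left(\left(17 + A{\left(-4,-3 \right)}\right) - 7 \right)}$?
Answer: $\frac{32154183}{12754} \approx 2521.1$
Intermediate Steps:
$p{\left(t,Z \right)} = 1 + Z + t$ ($p{\left(t,Z \right)} = \left(Z + t\right) + 1 = 1 + Z + t$)
$X{\left(c \right)} = 4 + \frac{5 + 2 c}{2 c}$ ($X{\left(c \right)} = 4 + \frac{c + \left(1 + 4 + c\right)}{c + c} = 4 + \frac{c + \left(5 + c\right)}{2 c} = 4 + \left(5 + 2 c\right) \frac{1}{2 c} = 4 + \frac{5 + 2 c}{2 c}$)
$\left(2515 - \frac{1364}{-1822}\right) + X{\left(\left(17 + A{\left(-4,-3 \right)}\right) - 7 \right)} = \left(2515 - \frac{1364}{-1822}\right) + \left(5 + \frac{5}{2 \left(\left(17 - 3\right) - 7\right)}\right) = \left(2515 - - \frac{682}{911}\right) + \left(5 + \frac{5}{2 \left(14 - 7\right)}\right) = \left(2515 + \frac{682}{911}\right) + \left(5 + \frac{5}{2 \cdot 7}\right) = \frac{2291847}{911} + \left(5 + \frac{5}{2} \cdot \frac{1}{7}\right) = \frac{2291847}{911} + \left(5 + \frac{5}{14}\right) = \frac{2291847}{911} + \frac{75}{14} = \frac{32154183}{12754}$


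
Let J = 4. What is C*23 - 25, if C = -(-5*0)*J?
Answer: -25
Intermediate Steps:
C = 0 (C = -(-5*0)*4 = -0*4 = -1*0 = 0)
C*23 - 25 = 0*23 - 25 = 0 - 25 = -25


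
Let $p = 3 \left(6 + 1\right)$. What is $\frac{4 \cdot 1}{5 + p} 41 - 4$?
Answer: $\frac{30}{13} \approx 2.3077$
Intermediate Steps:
$p = 21$ ($p = 3 \cdot 7 = 21$)
$\frac{4 \cdot 1}{5 + p} 41 - 4 = \frac{4 \cdot 1}{5 + 21} \cdot 41 - 4 = \frac{4}{26} \cdot 41 - 4 = 4 \cdot \frac{1}{26} \cdot 41 - 4 = \frac{2}{13} \cdot 41 - 4 = \frac{82}{13} - 4 = \frac{30}{13}$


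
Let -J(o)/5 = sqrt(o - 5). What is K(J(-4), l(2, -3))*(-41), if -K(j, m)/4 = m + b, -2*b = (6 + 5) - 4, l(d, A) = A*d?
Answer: -1558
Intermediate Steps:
b = -7/2 (b = -((6 + 5) - 4)/2 = -(11 - 4)/2 = -1/2*7 = -7/2 ≈ -3.5000)
J(o) = -5*sqrt(-5 + o) (J(o) = -5*sqrt(o - 5) = -5*sqrt(-5 + o))
K(j, m) = 14 - 4*m (K(j, m) = -4*(m - 7/2) = -4*(-7/2 + m) = 14 - 4*m)
K(J(-4), l(2, -3))*(-41) = (14 - (-12)*2)*(-41) = (14 - 4*(-6))*(-41) = (14 + 24)*(-41) = 38*(-41) = -1558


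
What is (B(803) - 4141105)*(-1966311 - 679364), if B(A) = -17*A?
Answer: 10992134080300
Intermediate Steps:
(B(803) - 4141105)*(-1966311 - 679364) = (-17*803 - 4141105)*(-1966311 - 679364) = (-13651 - 4141105)*(-2645675) = -4154756*(-2645675) = 10992134080300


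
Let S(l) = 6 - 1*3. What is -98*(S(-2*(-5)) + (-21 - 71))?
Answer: 8722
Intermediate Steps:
S(l) = 3 (S(l) = 6 - 3 = 3)
-98*(S(-2*(-5)) + (-21 - 71)) = -98*(3 + (-21 - 71)) = -98*(3 - 92) = -98*(-89) = 8722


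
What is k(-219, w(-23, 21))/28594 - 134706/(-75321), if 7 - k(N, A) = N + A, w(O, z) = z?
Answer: 1289074723/717909558 ≈ 1.7956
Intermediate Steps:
k(N, A) = 7 - A - N (k(N, A) = 7 - (N + A) = 7 - (A + N) = 7 + (-A - N) = 7 - A - N)
k(-219, w(-23, 21))/28594 - 134706/(-75321) = (7 - 1*21 - 1*(-219))/28594 - 134706/(-75321) = (7 - 21 + 219)*(1/28594) - 134706*(-1/75321) = 205*(1/28594) + 44902/25107 = 205/28594 + 44902/25107 = 1289074723/717909558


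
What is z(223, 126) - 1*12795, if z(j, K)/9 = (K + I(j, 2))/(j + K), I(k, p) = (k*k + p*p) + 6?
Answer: -4016670/349 ≈ -11509.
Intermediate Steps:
I(k, p) = 6 + k² + p² (I(k, p) = (k² + p²) + 6 = 6 + k² + p²)
z(j, K) = 9*(10 + K + j²)/(K + j) (z(j, K) = 9*((K + (6 + j² + 2²))/(j + K)) = 9*((K + (6 + j² + 4))/(K + j)) = 9*((K + (10 + j²))/(K + j)) = 9*((10 + K + j²)/(K + j)) = 9*(10 + K + j²)/(K + j))
z(223, 126) - 1*12795 = 9*(10 + 126 + 223²)/(126 + 223) - 1*12795 = 9*(10 + 126 + 49729)/349 - 12795 = 9*(1/349)*49865 - 12795 = 448785/349 - 12795 = -4016670/349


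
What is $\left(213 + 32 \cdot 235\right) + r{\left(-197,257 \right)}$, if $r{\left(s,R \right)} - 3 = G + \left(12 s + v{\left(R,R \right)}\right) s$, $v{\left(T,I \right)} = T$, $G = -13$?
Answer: $422802$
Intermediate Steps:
$r{\left(s,R \right)} = -10 + s \left(R + 12 s\right)$ ($r{\left(s,R \right)} = 3 + \left(-13 + \left(12 s + R\right) s\right) = 3 + \left(-13 + \left(R + 12 s\right) s\right) = 3 + \left(-13 + s \left(R + 12 s\right)\right) = -10 + s \left(R + 12 s\right)$)
$\left(213 + 32 \cdot 235\right) + r{\left(-197,257 \right)} = \left(213 + 32 \cdot 235\right) + \left(-10 + 12 \left(-197\right)^{2} + 257 \left(-197\right)\right) = \left(213 + 7520\right) - -415069 = 7733 - -415069 = 7733 + 415069 = 422802$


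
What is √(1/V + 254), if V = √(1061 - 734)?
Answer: √(27159966 + 327*√327)/327 ≈ 15.939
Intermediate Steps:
V = √327 ≈ 18.083
√(1/V + 254) = √(1/(√327) + 254) = √(√327/327 + 254) = √(254 + √327/327)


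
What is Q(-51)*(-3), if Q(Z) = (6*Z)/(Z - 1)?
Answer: -459/26 ≈ -17.654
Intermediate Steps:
Q(Z) = 6*Z/(-1 + Z) (Q(Z) = (6*Z)/(-1 + Z) = 6*Z/(-1 + Z))
Q(-51)*(-3) = (6*(-51)/(-1 - 51))*(-3) = (6*(-51)/(-52))*(-3) = (6*(-51)*(-1/52))*(-3) = (153/26)*(-3) = -459/26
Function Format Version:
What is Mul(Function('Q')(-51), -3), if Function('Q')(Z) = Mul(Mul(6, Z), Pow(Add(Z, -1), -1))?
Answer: Rational(-459, 26) ≈ -17.654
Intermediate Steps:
Function('Q')(Z) = Mul(6, Z, Pow(Add(-1, Z), -1)) (Function('Q')(Z) = Mul(Mul(6, Z), Pow(Add(-1, Z), -1)) = Mul(6, Z, Pow(Add(-1, Z), -1)))
Mul(Function('Q')(-51), -3) = Mul(Mul(6, -51, Pow(Add(-1, -51), -1)), -3) = Mul(Mul(6, -51, Pow(-52, -1)), -3) = Mul(Mul(6, -51, Rational(-1, 52)), -3) = Mul(Rational(153, 26), -3) = Rational(-459, 26)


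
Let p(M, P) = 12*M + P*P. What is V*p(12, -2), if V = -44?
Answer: -6512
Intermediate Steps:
p(M, P) = P² + 12*M (p(M, P) = 12*M + P² = P² + 12*M)
V*p(12, -2) = -44*((-2)² + 12*12) = -44*(4 + 144) = -44*148 = -6512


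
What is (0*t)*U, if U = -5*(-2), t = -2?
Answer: 0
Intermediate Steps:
U = 10
(0*t)*U = (0*(-2))*10 = 0*10 = 0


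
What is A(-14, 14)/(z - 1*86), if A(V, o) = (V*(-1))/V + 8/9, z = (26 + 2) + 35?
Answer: 1/207 ≈ 0.0048309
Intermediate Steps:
z = 63 (z = 28 + 35 = 63)
A(V, o) = -1/9 (A(V, o) = (-V)/V + 8*(1/9) = -1 + 8/9 = -1/9)
A(-14, 14)/(z - 1*86) = -1/(9*(63 - 1*86)) = -1/(9*(63 - 86)) = -1/9/(-23) = -1/9*(-1/23) = 1/207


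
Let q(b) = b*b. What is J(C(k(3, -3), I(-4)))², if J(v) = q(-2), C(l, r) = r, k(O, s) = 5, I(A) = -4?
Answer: 16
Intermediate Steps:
q(b) = b²
J(v) = 4 (J(v) = (-2)² = 4)
J(C(k(3, -3), I(-4)))² = 4² = 16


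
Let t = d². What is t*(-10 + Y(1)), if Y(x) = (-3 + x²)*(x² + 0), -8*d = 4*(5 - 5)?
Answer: 0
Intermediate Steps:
d = 0 (d = -(5 - 5)/2 = -0/2 = -⅛*0 = 0)
t = 0 (t = 0² = 0)
Y(x) = x²*(-3 + x²) (Y(x) = (-3 + x²)*x² = x²*(-3 + x²))
t*(-10 + Y(1)) = 0*(-10 + 1²*(-3 + 1²)) = 0*(-10 + 1*(-3 + 1)) = 0*(-10 + 1*(-2)) = 0*(-10 - 2) = 0*(-12) = 0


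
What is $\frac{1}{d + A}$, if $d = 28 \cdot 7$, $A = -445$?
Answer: $- \frac{1}{249} \approx -0.0040161$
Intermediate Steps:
$d = 196$
$\frac{1}{d + A} = \frac{1}{196 - 445} = \frac{1}{-249} = - \frac{1}{249}$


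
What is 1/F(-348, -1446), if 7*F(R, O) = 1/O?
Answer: -10122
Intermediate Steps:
F(R, O) = 1/(7*O)
1/F(-348, -1446) = 1/((⅐)/(-1446)) = 1/((⅐)*(-1/1446)) = 1/(-1/10122) = -10122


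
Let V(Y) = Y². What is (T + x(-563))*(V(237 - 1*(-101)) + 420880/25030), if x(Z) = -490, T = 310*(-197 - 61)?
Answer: -23014003165400/2503 ≈ -9.1946e+9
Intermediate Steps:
T = -79980 (T = 310*(-258) = -79980)
(T + x(-563))*(V(237 - 1*(-101)) + 420880/25030) = (-79980 - 490)*((237 - 1*(-101))² + 420880/25030) = -80470*((237 + 101)² + 420880*(1/25030)) = -80470*(338² + 42088/2503) = -80470*(114244 + 42088/2503) = -80470*285994820/2503 = -23014003165400/2503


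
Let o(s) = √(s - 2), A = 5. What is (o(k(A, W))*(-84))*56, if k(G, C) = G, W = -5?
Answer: -4704*√3 ≈ -8147.6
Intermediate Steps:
o(s) = √(-2 + s)
(o(k(A, W))*(-84))*56 = (√(-2 + 5)*(-84))*56 = (√3*(-84))*56 = -84*√3*56 = -4704*√3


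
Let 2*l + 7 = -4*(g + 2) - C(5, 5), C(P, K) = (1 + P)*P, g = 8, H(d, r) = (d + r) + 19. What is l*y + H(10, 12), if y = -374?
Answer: 14440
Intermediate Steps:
H(d, r) = 19 + d + r
C(P, K) = P*(1 + P)
l = -77/2 (l = -7/2 + (-4*(8 + 2) - 5*(1 + 5))/2 = -7/2 + (-4*10 - 5*6)/2 = -7/2 + (-40 - 1*30)/2 = -7/2 + (-40 - 30)/2 = -7/2 + (½)*(-70) = -7/2 - 35 = -77/2 ≈ -38.500)
l*y + H(10, 12) = -77/2*(-374) + (19 + 10 + 12) = 14399 + 41 = 14440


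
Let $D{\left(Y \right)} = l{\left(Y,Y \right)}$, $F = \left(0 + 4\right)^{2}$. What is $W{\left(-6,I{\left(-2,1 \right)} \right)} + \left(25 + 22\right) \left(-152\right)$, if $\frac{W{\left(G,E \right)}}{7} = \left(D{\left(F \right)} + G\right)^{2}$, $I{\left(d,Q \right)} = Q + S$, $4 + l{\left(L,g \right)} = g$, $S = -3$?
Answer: $-6892$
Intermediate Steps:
$l{\left(L,g \right)} = -4 + g$
$F = 16$ ($F = 4^{2} = 16$)
$I{\left(d,Q \right)} = -3 + Q$ ($I{\left(d,Q \right)} = Q - 3 = -3 + Q$)
$D{\left(Y \right)} = -4 + Y$
$W{\left(G,E \right)} = 7 \left(12 + G\right)^{2}$ ($W{\left(G,E \right)} = 7 \left(\left(-4 + 16\right) + G\right)^{2} = 7 \left(12 + G\right)^{2}$)
$W{\left(-6,I{\left(-2,1 \right)} \right)} + \left(25 + 22\right) \left(-152\right) = 7 \left(12 - 6\right)^{2} + \left(25 + 22\right) \left(-152\right) = 7 \cdot 6^{2} + 47 \left(-152\right) = 7 \cdot 36 - 7144 = 252 - 7144 = -6892$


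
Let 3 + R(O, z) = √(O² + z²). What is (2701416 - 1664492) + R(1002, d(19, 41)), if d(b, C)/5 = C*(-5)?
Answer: 1036921 + √2054629 ≈ 1.0384e+6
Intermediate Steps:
d(b, C) = -25*C (d(b, C) = 5*(C*(-5)) = 5*(-5*C) = -25*C)
R(O, z) = -3 + √(O² + z²)
(2701416 - 1664492) + R(1002, d(19, 41)) = (2701416 - 1664492) + (-3 + √(1002² + (-25*41)²)) = 1036924 + (-3 + √(1004004 + (-1025)²)) = 1036924 + (-3 + √(1004004 + 1050625)) = 1036924 + (-3 + √2054629) = 1036921 + √2054629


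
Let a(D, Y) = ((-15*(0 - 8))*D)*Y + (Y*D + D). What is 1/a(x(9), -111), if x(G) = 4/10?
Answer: -1/5372 ≈ -0.00018615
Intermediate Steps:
x(G) = ⅖ (x(G) = 4*(⅒) = ⅖)
a(D, Y) = D + 121*D*Y (a(D, Y) = ((-15*(-8))*D)*Y + (D*Y + D) = (120*D)*Y + (D + D*Y) = 120*D*Y + (D + D*Y) = D + 121*D*Y)
1/a(x(9), -111) = 1/(2*(1 + 121*(-111))/5) = 1/(2*(1 - 13431)/5) = 1/((⅖)*(-13430)) = 1/(-5372) = -1/5372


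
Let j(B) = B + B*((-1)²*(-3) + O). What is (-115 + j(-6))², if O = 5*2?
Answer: 26569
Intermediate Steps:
O = 10
j(B) = 8*B (j(B) = B + B*((-1)²*(-3) + 10) = B + B*(1*(-3) + 10) = B + B*(-3 + 10) = B + B*7 = B + 7*B = 8*B)
(-115 + j(-6))² = (-115 + 8*(-6))² = (-115 - 48)² = (-163)² = 26569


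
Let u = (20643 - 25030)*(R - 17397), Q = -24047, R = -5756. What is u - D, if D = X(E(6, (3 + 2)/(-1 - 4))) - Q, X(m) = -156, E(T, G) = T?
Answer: 101548320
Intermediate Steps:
D = 23891 (D = -156 - 1*(-24047) = -156 + 24047 = 23891)
u = 101572211 (u = (20643 - 25030)*(-5756 - 17397) = -4387*(-23153) = 101572211)
u - D = 101572211 - 1*23891 = 101572211 - 23891 = 101548320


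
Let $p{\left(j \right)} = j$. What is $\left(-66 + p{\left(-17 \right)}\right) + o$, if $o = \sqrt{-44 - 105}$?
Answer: $-83 + i \sqrt{149} \approx -83.0 + 12.207 i$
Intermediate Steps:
$o = i \sqrt{149}$ ($o = \sqrt{-149} = i \sqrt{149} \approx 12.207 i$)
$\left(-66 + p{\left(-17 \right)}\right) + o = \left(-66 - 17\right) + i \sqrt{149} = -83 + i \sqrt{149}$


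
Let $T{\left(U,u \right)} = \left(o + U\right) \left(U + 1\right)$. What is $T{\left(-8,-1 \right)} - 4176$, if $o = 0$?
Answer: $-4120$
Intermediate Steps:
$T{\left(U,u \right)} = U \left(1 + U\right)$ ($T{\left(U,u \right)} = \left(0 + U\right) \left(U + 1\right) = U \left(1 + U\right)$)
$T{\left(-8,-1 \right)} - 4176 = - 8 \left(1 - 8\right) - 4176 = \left(-8\right) \left(-7\right) - 4176 = 56 - 4176 = -4120$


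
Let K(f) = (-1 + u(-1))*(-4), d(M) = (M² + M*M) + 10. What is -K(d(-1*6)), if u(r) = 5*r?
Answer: -24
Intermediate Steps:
d(M) = 10 + 2*M² (d(M) = (M² + M²) + 10 = 2*M² + 10 = 10 + 2*M²)
K(f) = 24 (K(f) = (-1 + 5*(-1))*(-4) = (-1 - 5)*(-4) = -6*(-4) = 24)
-K(d(-1*6)) = -1*24 = -24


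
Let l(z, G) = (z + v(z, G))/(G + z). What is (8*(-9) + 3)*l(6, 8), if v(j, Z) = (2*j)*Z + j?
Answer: -3726/7 ≈ -532.29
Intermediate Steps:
v(j, Z) = j + 2*Z*j (v(j, Z) = 2*Z*j + j = j + 2*Z*j)
l(z, G) = (z + z*(1 + 2*G))/(G + z)
(8*(-9) + 3)*l(6, 8) = (8*(-9) + 3)*(2*6*(1 + 8)/(8 + 6)) = (-72 + 3)*(2*6*9/14) = -138*6*9/14 = -69*54/7 = -3726/7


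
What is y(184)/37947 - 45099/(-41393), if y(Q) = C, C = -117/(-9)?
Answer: 131685374/120826167 ≈ 1.0899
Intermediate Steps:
C = 13 (C = -117*(-⅑) = 13)
y(Q) = 13
y(184)/37947 - 45099/(-41393) = 13/37947 - 45099/(-41393) = 13*(1/37947) - 45099*(-1/41393) = 1/2919 + 45099/41393 = 131685374/120826167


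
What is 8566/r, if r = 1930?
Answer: 4283/965 ≈ 4.4383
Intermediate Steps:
8566/r = 8566/1930 = 8566*(1/1930) = 4283/965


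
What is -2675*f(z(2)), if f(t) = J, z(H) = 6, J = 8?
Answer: -21400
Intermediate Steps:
f(t) = 8
-2675*f(z(2)) = -2675*8 = -21400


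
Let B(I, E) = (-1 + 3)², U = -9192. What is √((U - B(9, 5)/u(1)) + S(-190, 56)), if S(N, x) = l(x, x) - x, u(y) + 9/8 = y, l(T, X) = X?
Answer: 2*I*√2290 ≈ 95.708*I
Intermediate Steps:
B(I, E) = 4 (B(I, E) = 2² = 4)
u(y) = -9/8 + y
S(N, x) = 0 (S(N, x) = x - x = 0)
√((U - B(9, 5)/u(1)) + S(-190, 56)) = √((-9192 - 4/(-9/8 + 1)) + 0) = √((-9192 - 4/(-⅛)) + 0) = √((-9192 - 4*(-8)) + 0) = √((-9192 - 1*(-32)) + 0) = √((-9192 + 32) + 0) = √(-9160 + 0) = √(-9160) = 2*I*√2290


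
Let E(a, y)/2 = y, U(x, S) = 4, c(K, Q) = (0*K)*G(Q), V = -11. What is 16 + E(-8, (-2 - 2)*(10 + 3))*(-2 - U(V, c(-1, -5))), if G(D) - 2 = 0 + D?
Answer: 640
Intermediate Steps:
G(D) = 2 + D (G(D) = 2 + (0 + D) = 2 + D)
c(K, Q) = 0 (c(K, Q) = (0*K)*(2 + Q) = 0*(2 + Q) = 0)
E(a, y) = 2*y
16 + E(-8, (-2 - 2)*(10 + 3))*(-2 - U(V, c(-1, -5))) = 16 + (2*((-2 - 2)*(10 + 3)))*(-2 - 1*4) = 16 + (2*(-4*13))*(-2 - 4) = 16 + (2*(-52))*(-6) = 16 - 104*(-6) = 16 + 624 = 640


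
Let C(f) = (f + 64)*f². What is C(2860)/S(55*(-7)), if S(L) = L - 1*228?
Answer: -23917150400/613 ≈ -3.9017e+7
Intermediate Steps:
S(L) = -228 + L (S(L) = L - 228 = -228 + L)
C(f) = f²*(64 + f) (C(f) = (64 + f)*f² = f²*(64 + f))
C(2860)/S(55*(-7)) = (2860²*(64 + 2860))/(-228 + 55*(-7)) = (8179600*2924)/(-228 - 385) = 23917150400/(-613) = 23917150400*(-1/613) = -23917150400/613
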